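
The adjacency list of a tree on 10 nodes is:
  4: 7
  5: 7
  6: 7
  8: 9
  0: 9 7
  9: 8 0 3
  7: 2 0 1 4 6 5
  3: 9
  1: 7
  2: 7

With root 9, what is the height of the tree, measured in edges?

A deepest node is 5, reached by 9 – 0 – 7 – 5.
That path has 3 edges, so the height is 3.

3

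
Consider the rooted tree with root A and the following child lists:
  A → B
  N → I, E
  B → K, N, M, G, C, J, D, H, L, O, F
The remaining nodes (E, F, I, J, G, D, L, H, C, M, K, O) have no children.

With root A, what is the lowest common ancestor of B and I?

Ancestors of B (toward the root): B, A.
Ancestors of I: I, N, B, A.
The deepest node appearing in both lists is B.

B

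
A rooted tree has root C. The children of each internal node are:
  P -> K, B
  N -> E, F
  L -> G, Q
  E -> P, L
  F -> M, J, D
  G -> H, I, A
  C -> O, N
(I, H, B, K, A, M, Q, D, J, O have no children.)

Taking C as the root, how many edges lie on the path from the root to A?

Climbing from A to the root: A – G – L – E – N – C. That's 5 steps.

5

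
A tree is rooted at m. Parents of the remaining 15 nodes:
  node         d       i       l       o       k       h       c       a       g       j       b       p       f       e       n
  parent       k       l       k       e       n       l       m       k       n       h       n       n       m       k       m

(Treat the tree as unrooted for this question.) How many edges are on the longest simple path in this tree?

Starting from f, a farthest node is j at distance 6.
One longest path: f–m–n–k–l–h–j.
So the diameter is 6.

6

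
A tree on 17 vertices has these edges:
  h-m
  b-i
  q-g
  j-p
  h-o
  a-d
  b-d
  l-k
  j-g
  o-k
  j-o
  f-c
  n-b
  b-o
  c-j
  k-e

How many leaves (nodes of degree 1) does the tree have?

9

Degree-1 nodes: a, e, f, i, l, m, n, p, q — 9 of them.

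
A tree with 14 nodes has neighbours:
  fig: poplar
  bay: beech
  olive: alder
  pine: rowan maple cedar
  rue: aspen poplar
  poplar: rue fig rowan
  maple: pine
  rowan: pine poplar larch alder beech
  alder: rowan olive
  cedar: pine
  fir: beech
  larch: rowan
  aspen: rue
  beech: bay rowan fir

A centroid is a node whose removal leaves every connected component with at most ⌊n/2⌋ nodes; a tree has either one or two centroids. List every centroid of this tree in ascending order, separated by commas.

Delete rowan: the remaining components have sizes 4, 3, 3, 2, 1. Max 4 ≤ 7, so rowan is a centroid.
No neighbour of rowan does as well, so rowan is the unique centroid.

rowan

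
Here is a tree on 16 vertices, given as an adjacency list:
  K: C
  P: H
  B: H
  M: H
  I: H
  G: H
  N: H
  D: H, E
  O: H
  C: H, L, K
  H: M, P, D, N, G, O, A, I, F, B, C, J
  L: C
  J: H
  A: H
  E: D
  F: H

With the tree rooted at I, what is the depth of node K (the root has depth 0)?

Path from I to K: I → H → C → K, which has 3 edges.

3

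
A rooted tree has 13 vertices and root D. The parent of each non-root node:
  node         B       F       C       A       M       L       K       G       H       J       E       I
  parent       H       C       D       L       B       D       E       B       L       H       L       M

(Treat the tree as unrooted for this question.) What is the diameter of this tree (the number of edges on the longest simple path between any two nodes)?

BFS from F reaches I last, at distance 7; BFS from I confirms no node is farther.
Path: F–C–D–L–H–B–M–I.

7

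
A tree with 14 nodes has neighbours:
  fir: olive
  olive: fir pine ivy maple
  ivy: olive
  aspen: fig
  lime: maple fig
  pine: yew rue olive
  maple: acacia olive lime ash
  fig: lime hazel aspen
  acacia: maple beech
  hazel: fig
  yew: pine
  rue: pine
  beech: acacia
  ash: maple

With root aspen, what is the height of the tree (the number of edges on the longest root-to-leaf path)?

6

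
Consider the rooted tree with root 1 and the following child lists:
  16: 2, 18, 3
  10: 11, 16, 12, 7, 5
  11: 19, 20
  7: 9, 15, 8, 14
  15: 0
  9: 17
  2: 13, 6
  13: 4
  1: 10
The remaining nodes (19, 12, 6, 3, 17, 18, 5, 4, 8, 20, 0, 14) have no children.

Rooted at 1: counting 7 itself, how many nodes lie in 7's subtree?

Descendants of 7 (including itself): 7, 8, 15, 9, 14, 0, 17. That's 7.

7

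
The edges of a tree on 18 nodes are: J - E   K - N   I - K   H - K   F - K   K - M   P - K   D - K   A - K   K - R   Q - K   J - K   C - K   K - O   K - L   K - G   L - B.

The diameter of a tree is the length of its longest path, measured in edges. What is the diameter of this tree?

BFS from B reaches E last, at distance 4; BFS from E confirms no node is farther.
Path: B–L–K–J–E.

4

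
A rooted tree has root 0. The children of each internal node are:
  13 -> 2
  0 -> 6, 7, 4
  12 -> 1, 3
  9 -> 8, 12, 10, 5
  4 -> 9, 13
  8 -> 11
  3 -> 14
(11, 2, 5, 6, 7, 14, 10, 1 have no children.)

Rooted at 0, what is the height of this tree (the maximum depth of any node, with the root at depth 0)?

5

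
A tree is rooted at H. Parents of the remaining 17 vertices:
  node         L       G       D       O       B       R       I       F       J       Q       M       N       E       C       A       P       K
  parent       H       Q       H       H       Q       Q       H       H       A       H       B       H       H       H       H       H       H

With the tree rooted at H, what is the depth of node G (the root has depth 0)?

2

Path from H to G: H → Q → G, which has 2 edges.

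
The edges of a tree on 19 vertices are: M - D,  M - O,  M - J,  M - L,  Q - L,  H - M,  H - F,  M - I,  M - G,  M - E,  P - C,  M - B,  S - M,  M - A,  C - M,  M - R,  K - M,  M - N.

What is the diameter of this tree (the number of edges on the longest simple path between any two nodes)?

4

Starting from Q, a farthest node is F at distance 4.
One longest path: Q - L - M - H - F.
So the diameter is 4.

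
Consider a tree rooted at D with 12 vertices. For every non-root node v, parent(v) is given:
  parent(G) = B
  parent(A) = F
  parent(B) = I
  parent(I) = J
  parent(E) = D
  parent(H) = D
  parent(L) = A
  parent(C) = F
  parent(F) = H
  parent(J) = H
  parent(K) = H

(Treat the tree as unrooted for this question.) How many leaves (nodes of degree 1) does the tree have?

5

Exactly 5 nodes have a single neighbour: C, E, G, K, L.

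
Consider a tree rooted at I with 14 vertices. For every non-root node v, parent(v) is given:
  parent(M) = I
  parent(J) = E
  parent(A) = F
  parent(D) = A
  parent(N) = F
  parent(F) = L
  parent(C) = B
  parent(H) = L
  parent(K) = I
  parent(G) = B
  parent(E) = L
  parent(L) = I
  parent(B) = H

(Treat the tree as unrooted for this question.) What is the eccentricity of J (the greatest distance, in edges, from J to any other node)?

A farthest node from J is C (D, G also at distance 5).
The path J–E–L–H–B–C has 5 edges.

5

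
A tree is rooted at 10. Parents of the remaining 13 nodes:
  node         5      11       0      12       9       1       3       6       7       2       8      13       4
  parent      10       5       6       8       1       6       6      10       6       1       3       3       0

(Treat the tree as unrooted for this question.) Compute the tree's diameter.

6

Starting from 11, a farthest node is 12 at distance 6.
One longest path: 11-5-10-6-3-8-12.
So the diameter is 6.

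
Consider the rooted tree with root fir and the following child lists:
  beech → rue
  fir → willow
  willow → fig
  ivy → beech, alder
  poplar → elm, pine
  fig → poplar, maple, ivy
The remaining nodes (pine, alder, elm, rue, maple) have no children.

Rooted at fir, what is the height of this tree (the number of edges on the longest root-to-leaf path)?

The longest root-to-leaf path is fir–willow–fig–ivy–beech–rue (5 edges).

5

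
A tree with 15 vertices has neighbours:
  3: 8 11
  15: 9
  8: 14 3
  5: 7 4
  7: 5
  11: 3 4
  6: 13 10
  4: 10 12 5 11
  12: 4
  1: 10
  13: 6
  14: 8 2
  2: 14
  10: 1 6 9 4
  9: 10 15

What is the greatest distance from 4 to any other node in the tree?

5

Distances from 4 peak at 5, attained at 2.
4 – 11 – 3 – 8 – 14 – 2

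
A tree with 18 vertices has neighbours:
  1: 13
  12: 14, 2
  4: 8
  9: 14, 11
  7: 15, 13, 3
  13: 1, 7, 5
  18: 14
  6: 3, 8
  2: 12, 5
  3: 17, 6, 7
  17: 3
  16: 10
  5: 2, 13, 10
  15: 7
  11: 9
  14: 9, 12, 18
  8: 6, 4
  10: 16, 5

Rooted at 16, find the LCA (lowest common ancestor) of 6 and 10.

6's ancestor chain is 6, 3, 7, 13, 5, 10, 16 and 10's is 10, 16; they first meet at 10.

10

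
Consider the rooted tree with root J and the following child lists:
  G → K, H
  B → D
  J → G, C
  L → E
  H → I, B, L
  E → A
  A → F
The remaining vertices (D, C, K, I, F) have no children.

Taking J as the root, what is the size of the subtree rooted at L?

4

The subtree rooted at L contains: L, E, A, F — 4 nodes.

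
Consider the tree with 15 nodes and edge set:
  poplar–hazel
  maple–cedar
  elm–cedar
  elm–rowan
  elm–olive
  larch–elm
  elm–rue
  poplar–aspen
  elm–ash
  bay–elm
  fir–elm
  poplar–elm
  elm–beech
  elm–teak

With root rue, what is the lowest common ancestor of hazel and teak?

elm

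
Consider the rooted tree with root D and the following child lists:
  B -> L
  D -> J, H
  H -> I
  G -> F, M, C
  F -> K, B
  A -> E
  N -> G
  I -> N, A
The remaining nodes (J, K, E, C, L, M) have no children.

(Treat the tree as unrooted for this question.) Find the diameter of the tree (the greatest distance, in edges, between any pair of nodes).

Starting from J, a farthest node is L at distance 8.
One longest path: J–D–H–I–N–G–F–B–L.
So the diameter is 8.

8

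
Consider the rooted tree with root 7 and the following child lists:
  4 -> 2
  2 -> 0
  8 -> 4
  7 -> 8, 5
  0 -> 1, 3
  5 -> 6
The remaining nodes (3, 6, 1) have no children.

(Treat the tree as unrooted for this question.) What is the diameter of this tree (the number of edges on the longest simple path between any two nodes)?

7

BFS from 6 reaches 1 last, at distance 7; BFS from 1 confirms no node is farther.
Path: 6-5-7-8-4-2-0-1.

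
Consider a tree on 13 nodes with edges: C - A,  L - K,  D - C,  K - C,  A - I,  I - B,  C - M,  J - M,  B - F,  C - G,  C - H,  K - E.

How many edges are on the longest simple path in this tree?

6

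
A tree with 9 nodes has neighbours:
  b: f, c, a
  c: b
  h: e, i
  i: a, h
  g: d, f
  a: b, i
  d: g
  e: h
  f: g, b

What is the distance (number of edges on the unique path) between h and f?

The path is h–i–a–b–f, which has 4 edges.

4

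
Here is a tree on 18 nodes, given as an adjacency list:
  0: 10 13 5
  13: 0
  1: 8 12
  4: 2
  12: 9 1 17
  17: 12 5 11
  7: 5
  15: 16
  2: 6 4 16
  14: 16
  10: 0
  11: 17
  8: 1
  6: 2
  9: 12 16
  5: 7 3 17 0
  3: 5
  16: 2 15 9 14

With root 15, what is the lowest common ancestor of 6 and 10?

6's ancestor chain is 6, 2, 16, 15 and 10's is 10, 0, 5, 17, 12, 9, 16, 15; they first meet at 16.

16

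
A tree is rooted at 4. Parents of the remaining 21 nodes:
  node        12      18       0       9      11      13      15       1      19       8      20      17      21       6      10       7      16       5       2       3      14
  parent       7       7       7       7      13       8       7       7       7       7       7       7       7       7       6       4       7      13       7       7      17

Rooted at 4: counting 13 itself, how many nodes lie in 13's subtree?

3

Descendants of 13 (including itself): 13, 11, 5. That's 3.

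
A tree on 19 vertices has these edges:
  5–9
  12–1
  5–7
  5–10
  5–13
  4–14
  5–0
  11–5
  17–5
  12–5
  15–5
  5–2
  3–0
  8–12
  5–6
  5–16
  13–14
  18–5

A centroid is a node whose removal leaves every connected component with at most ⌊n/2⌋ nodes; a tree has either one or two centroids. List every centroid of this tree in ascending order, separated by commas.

If 5 is removed the pieces have sizes 3, 3, 2, 1, 1, 1, 1, 1, 1, 1, 1, 1, 1, all ≤ ⌊19/2⌋ = 9.
No neighbour of 5 does as well, so 5 is the unique centroid.

5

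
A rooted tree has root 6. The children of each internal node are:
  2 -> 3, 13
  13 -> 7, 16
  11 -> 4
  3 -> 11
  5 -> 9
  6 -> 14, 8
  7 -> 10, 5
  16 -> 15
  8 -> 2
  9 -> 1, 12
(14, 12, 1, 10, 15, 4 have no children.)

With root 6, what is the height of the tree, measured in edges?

7

A deepest node is 12, reached by 6–8–2–13–7–5–9–12.
That path has 7 edges, so the height is 7.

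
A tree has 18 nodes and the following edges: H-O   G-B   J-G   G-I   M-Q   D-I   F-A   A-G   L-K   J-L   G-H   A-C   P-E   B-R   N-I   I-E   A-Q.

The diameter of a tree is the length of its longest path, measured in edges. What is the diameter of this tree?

6

Starting from K, a farthest node is P at distance 6.
One longest path: K-L-J-G-I-E-P.
So the diameter is 6.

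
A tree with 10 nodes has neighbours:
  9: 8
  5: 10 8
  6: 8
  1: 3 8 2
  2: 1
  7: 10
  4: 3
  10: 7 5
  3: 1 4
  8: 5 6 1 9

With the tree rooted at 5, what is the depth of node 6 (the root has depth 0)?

Path from 5 to 6: 5 → 8 → 6, which has 2 edges.

2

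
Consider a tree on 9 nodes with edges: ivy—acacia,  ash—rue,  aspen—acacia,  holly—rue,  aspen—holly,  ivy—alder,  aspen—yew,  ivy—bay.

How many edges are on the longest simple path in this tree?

6

Starting from bay, a farthest node is ash at distance 6.
One longest path: bay – ivy – acacia – aspen – holly – rue – ash.
So the diameter is 6.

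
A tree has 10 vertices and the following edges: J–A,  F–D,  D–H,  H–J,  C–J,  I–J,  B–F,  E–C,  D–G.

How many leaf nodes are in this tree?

5

The leaves are A, B, E, G, I.
That is 5 leaves.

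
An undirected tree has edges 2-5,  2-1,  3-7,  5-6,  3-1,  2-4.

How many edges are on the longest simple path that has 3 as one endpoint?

4

A farthest node from 3 is 6.
The path 3–1–2–5–6 has 4 edges.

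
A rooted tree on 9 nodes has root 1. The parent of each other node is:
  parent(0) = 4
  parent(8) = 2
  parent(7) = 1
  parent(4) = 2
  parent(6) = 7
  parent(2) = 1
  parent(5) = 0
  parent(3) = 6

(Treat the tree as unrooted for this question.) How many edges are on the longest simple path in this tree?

7

A longest path is 5-0-4-2-1-7-6-3, with 7 edges.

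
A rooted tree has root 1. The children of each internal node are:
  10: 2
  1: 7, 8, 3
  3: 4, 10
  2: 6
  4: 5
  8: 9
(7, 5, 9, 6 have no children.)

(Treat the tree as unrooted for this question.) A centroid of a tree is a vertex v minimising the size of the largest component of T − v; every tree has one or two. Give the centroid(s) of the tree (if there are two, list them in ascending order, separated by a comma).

3

Delete 3: the remaining components have sizes 4, 3, 2. Max 4 ≤ 5, so 3 is a centroid.
No neighbour of 3 does as well, so 3 is the unique centroid.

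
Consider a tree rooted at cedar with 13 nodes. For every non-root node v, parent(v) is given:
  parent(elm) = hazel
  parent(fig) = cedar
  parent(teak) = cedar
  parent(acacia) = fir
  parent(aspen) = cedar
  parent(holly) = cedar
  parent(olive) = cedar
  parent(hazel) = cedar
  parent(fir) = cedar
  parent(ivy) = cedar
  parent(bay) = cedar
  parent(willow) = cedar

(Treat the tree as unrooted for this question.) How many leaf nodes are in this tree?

10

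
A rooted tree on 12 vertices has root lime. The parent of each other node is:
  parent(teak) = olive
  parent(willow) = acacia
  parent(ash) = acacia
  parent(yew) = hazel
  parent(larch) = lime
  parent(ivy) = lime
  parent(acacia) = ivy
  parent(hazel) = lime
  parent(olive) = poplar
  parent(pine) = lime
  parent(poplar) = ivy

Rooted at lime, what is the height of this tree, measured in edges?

The longest root-to-leaf path is lime–ivy–poplar–olive–teak (4 edges).

4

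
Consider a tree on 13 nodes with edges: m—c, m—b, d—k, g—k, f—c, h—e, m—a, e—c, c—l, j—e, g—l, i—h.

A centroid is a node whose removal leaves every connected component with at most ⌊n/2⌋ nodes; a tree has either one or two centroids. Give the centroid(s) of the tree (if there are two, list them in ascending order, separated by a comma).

c

Removing c splits the tree into components of sizes 4, 4, 3, 1; the largest is 4 ≤ ⌊13/2⌋ = 6.
No neighbour of c does as well, so c is the unique centroid.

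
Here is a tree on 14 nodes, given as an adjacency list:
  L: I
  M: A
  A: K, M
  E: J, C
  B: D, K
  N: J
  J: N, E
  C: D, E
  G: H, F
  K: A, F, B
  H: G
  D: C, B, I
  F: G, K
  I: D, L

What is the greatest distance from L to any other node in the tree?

7

A farthest node from L is H.
The path L – I – D – B – K – F – G – H has 7 edges.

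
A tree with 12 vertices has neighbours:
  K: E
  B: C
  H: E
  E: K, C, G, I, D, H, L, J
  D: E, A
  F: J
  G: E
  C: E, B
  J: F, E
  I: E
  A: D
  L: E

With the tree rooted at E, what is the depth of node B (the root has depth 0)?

2

Path from E to B: E–C–B, which has 2 edges.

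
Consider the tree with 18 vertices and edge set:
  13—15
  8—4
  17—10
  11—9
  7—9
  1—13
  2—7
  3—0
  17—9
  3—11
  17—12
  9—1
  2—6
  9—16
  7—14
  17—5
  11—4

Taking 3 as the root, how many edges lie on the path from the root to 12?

4

3 – 11 – 9 – 17 – 12 — 4 edges.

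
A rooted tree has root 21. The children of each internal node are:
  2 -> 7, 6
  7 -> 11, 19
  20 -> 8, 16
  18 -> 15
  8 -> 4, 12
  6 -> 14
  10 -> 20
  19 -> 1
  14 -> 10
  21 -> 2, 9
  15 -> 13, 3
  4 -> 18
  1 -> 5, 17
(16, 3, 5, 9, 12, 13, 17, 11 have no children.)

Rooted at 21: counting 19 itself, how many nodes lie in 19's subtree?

4

The subtree rooted at 19 contains: 19, 1, 17, 5 — 4 nodes.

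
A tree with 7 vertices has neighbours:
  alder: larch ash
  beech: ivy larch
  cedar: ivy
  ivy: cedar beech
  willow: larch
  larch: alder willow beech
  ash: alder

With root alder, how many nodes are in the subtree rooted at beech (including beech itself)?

The subtree rooted at beech contains: beech, ivy, cedar — 3 nodes.

3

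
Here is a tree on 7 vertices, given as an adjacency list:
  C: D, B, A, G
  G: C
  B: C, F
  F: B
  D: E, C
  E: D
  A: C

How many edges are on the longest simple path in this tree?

Starting from F, a farthest node is E at distance 4.
One longest path: F - B - C - D - E.
So the diameter is 4.

4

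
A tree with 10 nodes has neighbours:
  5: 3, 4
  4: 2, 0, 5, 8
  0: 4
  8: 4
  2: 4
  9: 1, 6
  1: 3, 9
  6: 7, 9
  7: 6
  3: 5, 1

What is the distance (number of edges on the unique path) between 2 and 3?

3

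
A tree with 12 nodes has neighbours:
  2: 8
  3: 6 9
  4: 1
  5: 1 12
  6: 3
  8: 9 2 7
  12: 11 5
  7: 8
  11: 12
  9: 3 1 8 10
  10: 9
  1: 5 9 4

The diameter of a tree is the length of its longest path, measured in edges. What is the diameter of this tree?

Starting from 11, a farthest node is 2 at distance 6.
One longest path: 11 – 12 – 5 – 1 – 9 – 8 – 2.
So the diameter is 6.

6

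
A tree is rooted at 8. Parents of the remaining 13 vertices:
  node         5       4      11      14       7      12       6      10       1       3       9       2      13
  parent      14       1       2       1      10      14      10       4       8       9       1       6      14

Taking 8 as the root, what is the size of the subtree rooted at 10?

5

The subtree rooted at 10 contains: 10, 6, 7, 2, 11 — 5 nodes.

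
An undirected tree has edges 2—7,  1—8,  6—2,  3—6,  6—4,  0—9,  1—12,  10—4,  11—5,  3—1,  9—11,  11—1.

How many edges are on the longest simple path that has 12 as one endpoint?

5

Distances from 12 peak at 5, attained at 7 (10 also at distance 5).
12–1–3–6–2–7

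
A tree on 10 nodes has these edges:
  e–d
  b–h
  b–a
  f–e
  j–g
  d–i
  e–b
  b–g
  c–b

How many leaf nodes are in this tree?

6

Degree-1 nodes: a, c, f, h, i, j — 6 of them.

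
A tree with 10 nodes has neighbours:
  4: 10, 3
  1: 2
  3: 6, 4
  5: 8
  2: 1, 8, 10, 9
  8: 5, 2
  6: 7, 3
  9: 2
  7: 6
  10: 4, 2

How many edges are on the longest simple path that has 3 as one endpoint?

The node farthest from 3 is 5, via 3–4–10–2–8–5 — 5 edges.

5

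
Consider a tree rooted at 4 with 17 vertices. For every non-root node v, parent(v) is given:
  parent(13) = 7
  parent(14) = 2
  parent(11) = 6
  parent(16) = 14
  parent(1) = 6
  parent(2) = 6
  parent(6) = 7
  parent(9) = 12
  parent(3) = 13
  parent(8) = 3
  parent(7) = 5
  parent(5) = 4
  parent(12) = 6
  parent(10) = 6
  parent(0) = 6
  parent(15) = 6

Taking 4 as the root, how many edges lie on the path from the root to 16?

Climbing from 16 to the root: 16 → 14 → 2 → 6 → 7 → 5 → 4. That's 6 steps.

6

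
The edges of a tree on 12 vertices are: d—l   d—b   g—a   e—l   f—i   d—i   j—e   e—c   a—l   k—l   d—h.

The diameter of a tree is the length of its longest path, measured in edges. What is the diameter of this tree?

A longest path is g–a–l–d–i–f, with 5 edges.

5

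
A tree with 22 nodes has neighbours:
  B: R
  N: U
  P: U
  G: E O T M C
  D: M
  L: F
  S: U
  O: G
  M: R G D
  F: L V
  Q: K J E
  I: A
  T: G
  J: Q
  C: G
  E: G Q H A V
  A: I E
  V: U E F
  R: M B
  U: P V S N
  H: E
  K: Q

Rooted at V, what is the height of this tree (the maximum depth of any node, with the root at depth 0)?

5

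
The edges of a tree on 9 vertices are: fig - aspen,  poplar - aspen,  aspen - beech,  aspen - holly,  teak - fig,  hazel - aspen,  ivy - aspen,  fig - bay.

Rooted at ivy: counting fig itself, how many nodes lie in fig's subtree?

fig's subtree: {fig, teak, bay}, size 3.

3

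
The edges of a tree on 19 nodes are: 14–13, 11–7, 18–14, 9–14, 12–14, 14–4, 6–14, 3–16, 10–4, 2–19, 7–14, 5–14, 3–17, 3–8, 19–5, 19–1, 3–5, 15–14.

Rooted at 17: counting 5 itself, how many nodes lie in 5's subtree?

15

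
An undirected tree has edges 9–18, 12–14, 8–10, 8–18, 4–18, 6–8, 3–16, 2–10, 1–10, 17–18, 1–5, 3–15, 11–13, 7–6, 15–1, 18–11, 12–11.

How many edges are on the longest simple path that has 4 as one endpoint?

The node farthest from 4 is 16, via 4-18-8-10-1-15-3-16 — 7 edges.

7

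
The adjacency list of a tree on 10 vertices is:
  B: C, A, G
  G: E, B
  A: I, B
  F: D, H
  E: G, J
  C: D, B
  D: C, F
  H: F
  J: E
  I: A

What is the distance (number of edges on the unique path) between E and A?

E - G - B - A: 3 edges.

3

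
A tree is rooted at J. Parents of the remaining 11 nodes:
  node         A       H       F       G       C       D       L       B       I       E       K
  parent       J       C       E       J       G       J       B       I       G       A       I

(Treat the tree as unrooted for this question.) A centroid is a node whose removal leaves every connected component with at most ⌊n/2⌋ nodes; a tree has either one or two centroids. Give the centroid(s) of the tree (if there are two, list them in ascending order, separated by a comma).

Delete G: the remaining components have sizes 5, 4, 2. Max 5 ≤ 6, so G is a centroid.
No neighbour of G does as well, so G is the unique centroid.

G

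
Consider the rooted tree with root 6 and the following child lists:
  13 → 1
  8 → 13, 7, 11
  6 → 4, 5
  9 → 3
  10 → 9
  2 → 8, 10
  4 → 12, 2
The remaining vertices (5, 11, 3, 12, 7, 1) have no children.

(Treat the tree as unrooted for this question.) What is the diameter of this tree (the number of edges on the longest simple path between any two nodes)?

A longest path is 5 - 6 - 4 - 2 - 10 - 9 - 3, with 6 edges.

6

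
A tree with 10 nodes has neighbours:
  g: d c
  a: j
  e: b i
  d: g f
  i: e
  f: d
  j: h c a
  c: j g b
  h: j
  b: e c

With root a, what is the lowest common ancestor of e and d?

c

e's ancestor chain is e, b, c, j, a and d's is d, g, c, j, a; they first meet at c.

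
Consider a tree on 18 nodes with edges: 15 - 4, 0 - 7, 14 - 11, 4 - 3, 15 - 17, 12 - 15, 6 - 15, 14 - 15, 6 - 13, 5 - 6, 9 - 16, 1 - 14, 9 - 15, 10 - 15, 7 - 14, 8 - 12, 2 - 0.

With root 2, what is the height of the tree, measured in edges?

The longest root-to-leaf path is 2 → 0 → 7 → 14 → 15 → 6 → 5 (6 edges).

6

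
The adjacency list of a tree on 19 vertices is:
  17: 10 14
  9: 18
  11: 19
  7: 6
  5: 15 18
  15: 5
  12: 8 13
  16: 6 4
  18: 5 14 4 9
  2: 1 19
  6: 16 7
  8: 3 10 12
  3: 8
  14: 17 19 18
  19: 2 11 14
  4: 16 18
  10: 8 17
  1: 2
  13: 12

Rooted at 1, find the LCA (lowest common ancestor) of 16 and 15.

18

Path 16→root: 16 4 18 14 19 2 1; path 15→root: 15 5 18 14 19 2 1.
First common node: 18.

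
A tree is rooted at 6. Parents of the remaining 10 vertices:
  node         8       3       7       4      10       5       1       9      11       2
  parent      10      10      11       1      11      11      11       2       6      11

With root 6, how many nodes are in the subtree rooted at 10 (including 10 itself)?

3

Descendants of 10 (including itself): 10, 8, 3. That's 3.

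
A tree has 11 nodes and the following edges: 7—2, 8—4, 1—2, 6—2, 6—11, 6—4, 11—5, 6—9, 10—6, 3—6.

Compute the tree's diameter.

4

Starting from 1, a farthest node is 8 at distance 4.
One longest path: 1-2-6-4-8.
So the diameter is 4.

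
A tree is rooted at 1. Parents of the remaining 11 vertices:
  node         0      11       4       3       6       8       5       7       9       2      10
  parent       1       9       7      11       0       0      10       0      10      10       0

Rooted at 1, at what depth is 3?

Climbing from 3 to the root: 3 → 11 → 9 → 10 → 0 → 1. That's 5 steps.

5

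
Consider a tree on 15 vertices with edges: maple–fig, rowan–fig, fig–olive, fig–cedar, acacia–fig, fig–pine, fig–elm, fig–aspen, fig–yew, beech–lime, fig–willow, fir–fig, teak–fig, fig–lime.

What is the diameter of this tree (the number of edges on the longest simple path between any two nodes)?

3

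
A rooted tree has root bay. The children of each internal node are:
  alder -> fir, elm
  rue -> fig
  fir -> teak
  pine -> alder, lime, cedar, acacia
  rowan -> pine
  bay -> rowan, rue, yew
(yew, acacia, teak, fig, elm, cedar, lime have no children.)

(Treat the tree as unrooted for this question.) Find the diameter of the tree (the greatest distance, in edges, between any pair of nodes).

A longest path is fig – rue – bay – rowan – pine – alder – fir – teak, with 7 edges.

7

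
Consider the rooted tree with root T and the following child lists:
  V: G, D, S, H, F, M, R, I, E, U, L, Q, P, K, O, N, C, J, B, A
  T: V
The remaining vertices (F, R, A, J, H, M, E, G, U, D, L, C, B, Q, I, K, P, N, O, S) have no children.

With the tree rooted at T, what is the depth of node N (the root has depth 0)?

2

Path from T to N: T → V → N, which has 2 edges.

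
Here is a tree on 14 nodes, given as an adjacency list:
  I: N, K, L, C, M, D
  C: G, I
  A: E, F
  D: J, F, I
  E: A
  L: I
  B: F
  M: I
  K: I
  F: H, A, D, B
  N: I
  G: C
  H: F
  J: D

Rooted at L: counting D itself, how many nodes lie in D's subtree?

D's subtree: {D, F, J, B, A, H, E}, size 7.

7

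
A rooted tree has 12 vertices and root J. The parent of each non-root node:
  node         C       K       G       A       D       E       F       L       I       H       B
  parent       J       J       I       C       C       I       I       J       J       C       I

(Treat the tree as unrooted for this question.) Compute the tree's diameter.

4

Starting from D, a farthest node is E at distance 4.
One longest path: D–C–J–I–E.
So the diameter is 4.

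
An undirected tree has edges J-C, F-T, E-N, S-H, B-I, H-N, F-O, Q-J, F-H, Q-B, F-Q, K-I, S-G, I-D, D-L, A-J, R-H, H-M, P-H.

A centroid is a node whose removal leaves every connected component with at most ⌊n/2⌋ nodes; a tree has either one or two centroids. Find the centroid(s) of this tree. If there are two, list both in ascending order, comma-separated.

Removing F splits the tree into components of sizes 9, 8, 1, 1; the largest is 9 ≤ ⌊20/2⌋ = 10.
Every other node leaves some component of size > 10, so the centroid is unique.

F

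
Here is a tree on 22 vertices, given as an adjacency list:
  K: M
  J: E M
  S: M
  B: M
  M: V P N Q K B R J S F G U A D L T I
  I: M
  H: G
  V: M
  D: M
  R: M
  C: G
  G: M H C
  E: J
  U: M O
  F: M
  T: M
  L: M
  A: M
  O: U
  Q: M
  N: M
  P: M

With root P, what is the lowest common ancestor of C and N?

M

Ancestors of C (toward the root): C, G, M, P.
Ancestors of N: N, M, P.
The deepest node appearing in both lists is M.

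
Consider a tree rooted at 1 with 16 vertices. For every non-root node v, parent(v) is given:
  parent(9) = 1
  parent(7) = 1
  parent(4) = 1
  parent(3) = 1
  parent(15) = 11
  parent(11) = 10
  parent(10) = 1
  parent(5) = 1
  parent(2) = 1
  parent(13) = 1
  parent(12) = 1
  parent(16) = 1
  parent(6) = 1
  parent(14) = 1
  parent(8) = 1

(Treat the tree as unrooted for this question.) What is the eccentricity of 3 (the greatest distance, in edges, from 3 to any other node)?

A farthest node from 3 is 15.
The path 3–1–10–11–15 has 4 edges.

4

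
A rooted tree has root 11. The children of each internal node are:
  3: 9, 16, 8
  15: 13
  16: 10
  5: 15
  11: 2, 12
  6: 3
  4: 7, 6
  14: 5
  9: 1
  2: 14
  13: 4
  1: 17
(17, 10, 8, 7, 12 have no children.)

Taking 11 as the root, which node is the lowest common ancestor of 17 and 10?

3

Ancestors of 17 (toward the root): 17, 1, 9, 3, 6, 4, 13, 15, 5, 14, 2, 11.
Ancestors of 10: 10, 16, 3, 6, 4, 13, 15, 5, 14, 2, 11.
The deepest node appearing in both lists is 3.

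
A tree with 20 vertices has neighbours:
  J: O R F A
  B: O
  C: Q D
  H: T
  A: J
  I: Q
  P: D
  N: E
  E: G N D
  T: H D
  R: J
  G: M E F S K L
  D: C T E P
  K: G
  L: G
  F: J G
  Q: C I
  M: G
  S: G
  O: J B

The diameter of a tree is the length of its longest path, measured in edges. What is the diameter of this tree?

Starting from B, a farthest node is I at distance 9.
One longest path: B–O–J–F–G–E–D–C–Q–I.
So the diameter is 9.

9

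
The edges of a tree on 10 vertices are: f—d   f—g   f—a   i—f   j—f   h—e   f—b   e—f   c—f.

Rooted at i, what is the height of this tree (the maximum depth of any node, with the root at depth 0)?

3

The longest root-to-leaf path is i – f – e – h (3 edges).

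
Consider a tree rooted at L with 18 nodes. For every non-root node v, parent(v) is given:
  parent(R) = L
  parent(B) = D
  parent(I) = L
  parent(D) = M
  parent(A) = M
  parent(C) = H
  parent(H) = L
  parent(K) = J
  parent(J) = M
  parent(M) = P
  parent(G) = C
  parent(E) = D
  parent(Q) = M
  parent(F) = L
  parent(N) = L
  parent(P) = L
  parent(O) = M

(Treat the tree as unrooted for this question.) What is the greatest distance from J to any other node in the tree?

A farthest node from J is G.
The path J – M – P – L – H – C – G has 6 edges.

6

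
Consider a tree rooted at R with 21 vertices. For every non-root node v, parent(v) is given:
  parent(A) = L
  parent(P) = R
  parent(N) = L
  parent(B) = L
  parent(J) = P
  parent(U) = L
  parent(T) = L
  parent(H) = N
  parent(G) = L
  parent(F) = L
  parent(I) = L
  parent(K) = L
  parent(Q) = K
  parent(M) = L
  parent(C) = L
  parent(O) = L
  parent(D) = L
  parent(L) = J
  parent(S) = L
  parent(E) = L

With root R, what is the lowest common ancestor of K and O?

L

Ancestors of K (toward the root): K, L, J, P, R.
Ancestors of O: O, L, J, P, R.
The deepest node appearing in both lists is L.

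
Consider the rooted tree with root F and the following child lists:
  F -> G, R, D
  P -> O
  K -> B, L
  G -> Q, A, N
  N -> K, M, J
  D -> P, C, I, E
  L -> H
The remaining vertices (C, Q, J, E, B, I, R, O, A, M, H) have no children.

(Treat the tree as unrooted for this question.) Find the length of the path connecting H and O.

Walking from H: H - L - K - N - G - F - D - P - O. Length 8.

8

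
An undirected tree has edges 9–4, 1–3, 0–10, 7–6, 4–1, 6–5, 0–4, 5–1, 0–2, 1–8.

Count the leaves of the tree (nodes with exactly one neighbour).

6

Exactly 6 nodes have a single neighbour: 2, 3, 7, 8, 9, 10.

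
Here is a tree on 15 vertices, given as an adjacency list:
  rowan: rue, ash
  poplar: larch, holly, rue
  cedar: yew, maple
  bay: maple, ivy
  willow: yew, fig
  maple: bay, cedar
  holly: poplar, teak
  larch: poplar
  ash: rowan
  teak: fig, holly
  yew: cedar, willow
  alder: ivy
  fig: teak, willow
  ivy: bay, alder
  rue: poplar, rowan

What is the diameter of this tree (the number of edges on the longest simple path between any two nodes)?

13

Starting from alder, a farthest node is ash at distance 13.
One longest path: alder-ivy-bay-maple-cedar-yew-willow-fig-teak-holly-poplar-rue-rowan-ash.
So the diameter is 13.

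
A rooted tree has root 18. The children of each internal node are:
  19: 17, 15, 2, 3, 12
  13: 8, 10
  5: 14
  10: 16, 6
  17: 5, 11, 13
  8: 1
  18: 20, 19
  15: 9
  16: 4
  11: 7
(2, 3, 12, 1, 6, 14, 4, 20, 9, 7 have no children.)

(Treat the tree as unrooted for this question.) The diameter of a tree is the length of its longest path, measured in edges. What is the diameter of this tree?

A longest path is 4 - 16 - 10 - 13 - 17 - 19 - 18 - 20, with 7 edges.

7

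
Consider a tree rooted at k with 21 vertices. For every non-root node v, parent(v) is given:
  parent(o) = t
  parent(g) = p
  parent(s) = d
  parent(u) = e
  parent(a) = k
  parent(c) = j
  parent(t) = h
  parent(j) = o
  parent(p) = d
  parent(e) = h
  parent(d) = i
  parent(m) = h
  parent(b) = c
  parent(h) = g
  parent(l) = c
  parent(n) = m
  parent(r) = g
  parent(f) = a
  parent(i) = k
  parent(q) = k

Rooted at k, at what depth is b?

10

Climbing from b to the root: b → c → j → o → t → h → g → p → d → i → k. That's 10 steps.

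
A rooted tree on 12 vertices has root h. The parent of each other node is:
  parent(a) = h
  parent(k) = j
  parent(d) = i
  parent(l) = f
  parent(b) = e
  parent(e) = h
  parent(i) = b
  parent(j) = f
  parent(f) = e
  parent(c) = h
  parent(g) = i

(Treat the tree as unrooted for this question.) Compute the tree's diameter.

6

A longest path is k–j–f–e–b–i–g, with 6 edges.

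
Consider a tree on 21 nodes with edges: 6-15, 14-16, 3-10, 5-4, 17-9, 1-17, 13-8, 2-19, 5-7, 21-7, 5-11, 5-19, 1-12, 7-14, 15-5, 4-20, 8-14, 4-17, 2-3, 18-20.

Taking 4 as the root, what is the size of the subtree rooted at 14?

The subtree rooted at 14 contains: 14, 8, 16, 13 — 4 nodes.

4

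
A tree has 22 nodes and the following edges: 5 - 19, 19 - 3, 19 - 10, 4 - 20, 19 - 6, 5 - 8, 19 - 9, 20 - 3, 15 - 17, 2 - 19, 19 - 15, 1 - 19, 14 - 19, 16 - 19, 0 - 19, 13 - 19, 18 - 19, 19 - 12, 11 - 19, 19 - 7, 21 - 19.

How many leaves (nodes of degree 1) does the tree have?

17

The leaves are 0, 1, 2, 4, 6, 7, 8, 9, 10, 11, 12, 13, 14, 16, 17, 18, 21.
That is 17 leaves.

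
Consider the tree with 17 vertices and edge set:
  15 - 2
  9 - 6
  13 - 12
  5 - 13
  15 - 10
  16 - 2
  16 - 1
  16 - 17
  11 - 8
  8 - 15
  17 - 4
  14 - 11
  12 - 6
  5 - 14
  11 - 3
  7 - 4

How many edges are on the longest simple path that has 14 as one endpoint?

Distances from 14 peak at 8, attained at 7.
14 – 11 – 8 – 15 – 2 – 16 – 17 – 4 – 7

8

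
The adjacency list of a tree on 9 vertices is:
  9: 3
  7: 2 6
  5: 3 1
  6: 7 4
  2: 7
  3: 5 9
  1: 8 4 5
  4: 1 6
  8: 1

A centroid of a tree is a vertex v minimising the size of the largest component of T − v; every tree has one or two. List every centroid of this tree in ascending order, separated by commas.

1

If 1 is removed the pieces have sizes 4, 3, 1, all ≤ ⌊9/2⌋ = 4.
No neighbour of 1 does as well, so 1 is the unique centroid.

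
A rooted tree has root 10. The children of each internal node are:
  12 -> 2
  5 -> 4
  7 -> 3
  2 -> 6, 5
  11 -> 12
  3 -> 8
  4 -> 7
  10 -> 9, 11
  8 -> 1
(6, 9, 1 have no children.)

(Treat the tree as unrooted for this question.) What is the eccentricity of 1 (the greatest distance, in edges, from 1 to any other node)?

10

A farthest node from 1 is 9.
The path 1 – 8 – 3 – 7 – 4 – 5 – 2 – 12 – 11 – 10 – 9 has 10 edges.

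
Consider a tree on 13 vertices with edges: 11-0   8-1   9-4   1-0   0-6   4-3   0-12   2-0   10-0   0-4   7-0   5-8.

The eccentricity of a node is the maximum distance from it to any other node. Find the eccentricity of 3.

5

Distances from 3 peak at 5, attained at 5.
3-4-0-1-8-5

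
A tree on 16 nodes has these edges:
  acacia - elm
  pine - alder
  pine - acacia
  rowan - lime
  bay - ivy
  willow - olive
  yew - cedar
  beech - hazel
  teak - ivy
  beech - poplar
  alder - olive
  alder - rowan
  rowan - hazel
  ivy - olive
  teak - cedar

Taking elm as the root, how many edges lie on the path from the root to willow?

Climbing from willow to the root: willow – olive – alder – pine – acacia – elm. That's 5 steps.

5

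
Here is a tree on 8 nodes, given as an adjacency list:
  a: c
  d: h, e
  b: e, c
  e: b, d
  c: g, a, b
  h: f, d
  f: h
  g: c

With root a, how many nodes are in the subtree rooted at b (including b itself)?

5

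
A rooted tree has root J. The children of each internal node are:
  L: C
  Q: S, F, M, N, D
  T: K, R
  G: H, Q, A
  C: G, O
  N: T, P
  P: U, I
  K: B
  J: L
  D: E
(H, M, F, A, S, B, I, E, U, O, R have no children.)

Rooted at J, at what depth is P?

Climbing from P to the root: P → N → Q → G → C → L → J. That's 6 steps.

6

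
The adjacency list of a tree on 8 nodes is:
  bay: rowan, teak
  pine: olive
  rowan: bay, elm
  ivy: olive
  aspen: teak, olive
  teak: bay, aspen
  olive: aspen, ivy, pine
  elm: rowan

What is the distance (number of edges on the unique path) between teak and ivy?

3

teak–aspen–olive–ivy: 3 edges.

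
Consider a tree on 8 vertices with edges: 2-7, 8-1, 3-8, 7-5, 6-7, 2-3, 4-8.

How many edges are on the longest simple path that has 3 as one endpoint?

A farthest node from 3 is 6 (5 also at distance 3).
The path 3–2–7–6 has 3 edges.

3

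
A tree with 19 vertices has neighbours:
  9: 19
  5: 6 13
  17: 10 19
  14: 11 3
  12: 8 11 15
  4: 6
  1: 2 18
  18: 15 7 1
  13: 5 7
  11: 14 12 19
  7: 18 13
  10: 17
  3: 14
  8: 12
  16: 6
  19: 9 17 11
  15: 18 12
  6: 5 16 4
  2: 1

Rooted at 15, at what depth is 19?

3

15 → 12 → 11 → 19 — 3 edges.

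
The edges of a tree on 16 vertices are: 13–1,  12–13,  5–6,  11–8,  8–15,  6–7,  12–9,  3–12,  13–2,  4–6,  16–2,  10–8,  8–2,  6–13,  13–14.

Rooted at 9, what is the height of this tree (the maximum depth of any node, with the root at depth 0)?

5

10 sits deepest: 9 → 12 → 13 → 2 → 8 → 10 — 5 edges from the root.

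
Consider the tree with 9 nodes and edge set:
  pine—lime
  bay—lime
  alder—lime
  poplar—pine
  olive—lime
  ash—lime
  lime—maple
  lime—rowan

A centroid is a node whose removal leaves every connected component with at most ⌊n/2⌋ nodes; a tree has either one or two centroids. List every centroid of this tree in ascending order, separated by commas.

Removing lime splits the tree into components of sizes 2, 1, 1, 1, 1, 1, 1; the largest is 2 ≤ ⌊9/2⌋ = 4.
No neighbour of lime does as well, so lime is the unique centroid.

lime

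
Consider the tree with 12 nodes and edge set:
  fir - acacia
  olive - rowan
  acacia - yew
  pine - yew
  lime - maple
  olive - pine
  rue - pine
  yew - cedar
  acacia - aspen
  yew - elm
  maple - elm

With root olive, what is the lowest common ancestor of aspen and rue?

pine

aspen's ancestor chain is aspen, acacia, yew, pine, olive and rue's is rue, pine, olive; they first meet at pine.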